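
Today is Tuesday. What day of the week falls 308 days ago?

Tuesday

308 mod 7 = 0 (since 44·7 = 308).
Tuesday − 0 days → Tuesday.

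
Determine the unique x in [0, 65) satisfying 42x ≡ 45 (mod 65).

15

42⁻¹ ≡ 48 (mod 65) because 42·48 = 2016 = 31·65 + 1.
So x ≡ 48·45 = 2160 ≡ 15 (mod 65).
Check: 42·15 = 630 = 9·65 + 45.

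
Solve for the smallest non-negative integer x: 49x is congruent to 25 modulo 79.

65

The inverse of 49 mod 79 is 50 (since 49·50 = 2450 ≡ 1).
Multiplying both sides by 50: x ≡ 50·25 = 1250 ≡ 65 (mod 79).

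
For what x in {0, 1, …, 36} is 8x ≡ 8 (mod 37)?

1

8⁻¹ ≡ 14 (mod 37) because 8·14 = 112 = 3·37 + 1.
Multiplying both sides by 14: x ≡ 14·8 = 112 ≡ 1 (mod 37).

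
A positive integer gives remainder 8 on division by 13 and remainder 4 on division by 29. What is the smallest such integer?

Since 29·9 ≡ 1 (mod 13), take x = 4 + 29·((8−4)·9 mod 13) = 4 + 29·10 = 294.
Check: 294 mod 13 = 8, 294 mod 29 = 4.

294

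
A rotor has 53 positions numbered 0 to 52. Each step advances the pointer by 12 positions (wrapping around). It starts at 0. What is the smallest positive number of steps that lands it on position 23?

24

12⁻¹ ≡ 31 (mod 53) because 12·31 = 372 = 7·53 + 1.
So x ≡ 31·23 = 713 ≡ 24 (mod 53).
Check: 12·24 = 288 = 5·53 + 23.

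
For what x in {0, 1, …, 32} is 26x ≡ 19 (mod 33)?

2

26⁻¹ ≡ 14 (mod 33) because 26·14 = 364 = 11·33 + 1.
So x ≡ 14·19 = 266 ≡ 2 (mod 33).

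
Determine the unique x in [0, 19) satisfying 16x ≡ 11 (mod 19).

9

The inverse of 16 mod 19 is 6 (since 16·6 = 96 ≡ 1).
Multiplying both sides by 6: x ≡ 6·11 = 66 ≡ 9 (mod 19).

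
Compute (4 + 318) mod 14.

0

318 mod 14 = 10 (since 22·14 = 308).
(4 + 10) mod 14 = 0.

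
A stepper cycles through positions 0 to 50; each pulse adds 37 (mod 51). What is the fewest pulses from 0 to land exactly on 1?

51 = 1·37 + 14
37 = 2·14 + 9
14 = 1·9 + 5
9 = 1·5 + 4
5 = 1·4 + 1
4 = 4·1 + 0
Back-substituting gives 37·40 ≡ 1 (mod 51).

40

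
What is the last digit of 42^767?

8

Last digits of 2^n: 2, 4, 8, 6 (period 4).
767 mod 4 = 3, so the last digit matches 2^3 = 8.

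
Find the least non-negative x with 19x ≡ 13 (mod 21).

19⁻¹ ≡ 10 (mod 21) because 19·10 = 190 = 9·21 + 1.
Multiplying both sides by 10: x ≡ 10·13 = 130 ≡ 4 (mod 21).

4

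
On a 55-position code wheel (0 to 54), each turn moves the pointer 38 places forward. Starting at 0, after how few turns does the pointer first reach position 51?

38⁻¹ ≡ 42 (mod 55) because 38·42 = 1596 = 29·55 + 1.
Multiplying both sides by 42: x ≡ 42·51 = 2142 ≡ 52 (mod 55).

52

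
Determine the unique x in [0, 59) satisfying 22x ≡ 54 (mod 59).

40

22⁻¹ ≡ 51 (mod 59) because 22·51 = 1122 = 19·59 + 1.
So x ≡ 51·54 = 2754 ≡ 40 (mod 59).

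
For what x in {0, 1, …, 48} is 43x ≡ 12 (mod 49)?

43⁻¹ ≡ 8 (mod 49) because 43·8 = 344 = 7·49 + 1.
Multiplying both sides by 8: x ≡ 8·12 = 96 ≡ 47 (mod 49).

47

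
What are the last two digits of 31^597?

11

By repeated squaring mod 100: 31^1≡31, 31^2≡61, 31^4≡21, 31^8≡41, 31^16≡81, 31^32≡61, 31^64≡21, 31^128≡41, 31^256≡81, 31^512≡61.
Since 597 = 1 + 4 + 16 + 64 + 512 in binary, 31^597 ≡ 31·21·81·21·61 ≡ 11 (mod 100).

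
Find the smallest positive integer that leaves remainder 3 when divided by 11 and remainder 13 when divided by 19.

x ≡ 3 (mod 11) gives x ∈ {3, 14, 25, 36, 47, 58, 69, 80, …}.
The first of these with x mod 19 = 13 is 146.

146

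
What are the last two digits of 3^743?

27

By repeated squaring mod 100: 3^1≡3, 3^2≡9, 3^4≡81, 3^8≡61, 3^16≡21, 3^32≡41, 3^64≡81, 3^128≡61, 3^256≡21, 3^512≡41.
743 = 1 + 2 + 4 + 32 + 64 + 128 + 512, so 3^743 ≡ 3·9·81·41·81·61·41 ≡ 27 (mod 100).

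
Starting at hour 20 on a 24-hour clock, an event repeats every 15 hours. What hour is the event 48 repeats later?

48·15 = 720.
720 mod 24 = 0 (since 30·24 = 720).
(20 + 0) mod 24 = 20.

20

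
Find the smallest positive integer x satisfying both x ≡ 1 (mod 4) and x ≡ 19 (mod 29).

x ≡ 1 (mod 4) gives x ∈ {1, 5, 9, 13, 17, 21, 25, 29, …}.
The first of these with x mod 29 = 19 is 77.

77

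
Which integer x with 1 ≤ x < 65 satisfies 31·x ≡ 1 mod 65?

21

31·21 = 651 = 10·65 + 1, so 31⁻¹ ≡ 21 (mod 65).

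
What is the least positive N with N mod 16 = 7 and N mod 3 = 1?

Since 3·11 ≡ 1 (mod 16), take x = 1 + 3·((7−1)·11 mod 16) = 1 + 3·2 = 7.
Check: 7 mod 16 = 7, 7 mod 3 = 1.

7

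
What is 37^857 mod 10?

Powers of 7 mod 10 repeat with period 4: 7, 9, 3, 1.
857 leaves remainder 1 on division by 4, so 37^857 ends in 7.

7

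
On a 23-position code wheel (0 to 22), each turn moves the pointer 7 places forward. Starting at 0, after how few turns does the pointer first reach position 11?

18

The inverse of 7 mod 23 is 10 (since 7·10 = 70 ≡ 1).
So x ≡ 10·11 = 110 ≡ 18 (mod 23).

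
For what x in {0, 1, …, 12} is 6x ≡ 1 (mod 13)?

11

The inverse of 6 mod 13 is 11 (since 6·11 = 66 ≡ 1).
So x ≡ 11·1 = 11 ≡ 11 (mod 13).
Check: 6·11 = 66 = 5·13 + 1.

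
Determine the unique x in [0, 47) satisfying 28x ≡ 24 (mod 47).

21

The inverse of 28 mod 47 is 42 (since 28·42 = 1176 ≡ 1).
So x ≡ 42·24 = 1008 ≡ 21 (mod 47).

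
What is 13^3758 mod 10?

Last digits of 3^n: 3, 9, 7, 1 (period 4).
3758 leaves remainder 2 on division by 4, so 13^3758 ends in 9.

9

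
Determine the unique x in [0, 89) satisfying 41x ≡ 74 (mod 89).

17

The inverse of 41 mod 89 is 76 (since 41·76 = 3116 ≡ 1).
So x ≡ 76·74 = 5624 ≡ 17 (mod 89).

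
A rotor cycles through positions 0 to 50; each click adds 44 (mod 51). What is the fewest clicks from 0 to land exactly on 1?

51 = 1·44 + 7
44 = 6·7 + 2
7 = 3·2 + 1
2 = 2·1 + 0
Back-substituting gives 44·29 ≡ 1 (mod 51).

29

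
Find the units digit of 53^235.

The units digit of 53^n cycles with period 4: 3, 9, 7, 1, …
235 mod 4 = 3, so the last digit matches 3^3 = 7.

7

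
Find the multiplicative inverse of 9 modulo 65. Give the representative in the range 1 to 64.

65 = 7·9 + 2
9 = 4·2 + 1
2 = 2·1 + 0
Back-substituting gives 9·29 ≡ 1 (mod 65).

29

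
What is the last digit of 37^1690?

Last digits of 7^n: 7, 9, 3, 1 (period 4).
1690 mod 4 = 2, so the last digit matches 7^2 = 9.

9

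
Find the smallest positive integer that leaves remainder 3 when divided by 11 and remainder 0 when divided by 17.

102

x ≡ 3 (mod 11) gives x ∈ {3, 14, 25, 36, 47, 58, 69, 80, …}.
The first of these with x mod 17 = 0 is 102.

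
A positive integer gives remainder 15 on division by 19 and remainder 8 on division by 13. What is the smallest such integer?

34

x ≡ 8 (mod 13) gives x ∈ {8, 21, 34}.
The first of these with x mod 19 = 15 is 34.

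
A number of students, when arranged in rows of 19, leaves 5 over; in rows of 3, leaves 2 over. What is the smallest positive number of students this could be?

5

x ≡ 2 (mod 3) gives x ∈ {2, 5}.
The first of these with x mod 19 = 5 is 5.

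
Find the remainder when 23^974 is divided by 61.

Square-and-reduce mod 61: 23^1≡23, 23^2≡41, 23^4≡34, 23^8≡58, 23^16≡9, 23^32≡20, 23^64≡34, 23^128≡58, 23^256≡9, 23^512≡20.
974 = 2 + 4 + 8 + 64 + 128 + 256 + 512, so 23^974 ≡ 41·34·58·34·58·9·20 ≡ 27 (mod 61).

27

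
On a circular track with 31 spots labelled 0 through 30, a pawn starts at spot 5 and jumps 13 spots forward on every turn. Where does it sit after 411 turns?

411·13 = 5343.
5343 = 172·31 + 11, so 5343 mod 31 = 11.
(5 + 11) mod 31 = 16.

16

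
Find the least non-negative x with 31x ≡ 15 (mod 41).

31⁻¹ ≡ 4 (mod 41) because 31·4 = 124 = 3·41 + 1.
So x ≡ 4·15 = 60 ≡ 19 (mod 41).

19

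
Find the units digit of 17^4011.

3

The units digit of 17^n cycles with period 4: 7, 9, 3, 1, …
4011 leaves remainder 3 on division by 4, so 17^4011 ends in 3.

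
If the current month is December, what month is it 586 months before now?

February

586 − 48·12 = 10, so 586 ≡ 10 (mod 12).
December − 10 months → February.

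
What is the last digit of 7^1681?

7

Last digits of 7^n: 7, 9, 3, 1 (period 4).
1681 leaves remainder 1 on division by 4, so 7^1681 ends in 7.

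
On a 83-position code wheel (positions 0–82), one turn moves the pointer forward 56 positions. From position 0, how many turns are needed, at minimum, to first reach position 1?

83 = 1·56 + 27
56 = 2·27 + 2
27 = 13·2 + 1
2 = 2·1 + 0
Back-substituting gives 56·43 ≡ 1 (mod 83).

43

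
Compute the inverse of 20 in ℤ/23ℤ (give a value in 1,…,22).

15

23 = 1·20 + 3
20 = 6·3 + 2
3 = 1·2 + 1
2 = 2·1 + 0
Back-substituting gives 20·15 ≡ 1 (mod 23).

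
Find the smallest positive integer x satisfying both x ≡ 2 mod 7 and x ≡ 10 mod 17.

44

x ≡ 2 (mod 7) gives x ∈ {2, 9, 16, 23, 30, 37, 44}.
The first of these with x mod 17 = 10 is 44.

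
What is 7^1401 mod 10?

7

Powers of 7 mod 10 repeat with period 4: 7, 9, 3, 1.
1401 leaves remainder 1 on division by 4, so 7^1401 ends in 7.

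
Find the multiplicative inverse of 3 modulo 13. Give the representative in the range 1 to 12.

3·9 = 27 = 2·13 + 1, so 3⁻¹ ≡ 9 (mod 13).

9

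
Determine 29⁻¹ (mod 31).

31 = 1·29 + 2
29 = 14·2 + 1
2 = 2·1 + 0
Back-substituting gives 29·15 ≡ 1 (mod 31).

15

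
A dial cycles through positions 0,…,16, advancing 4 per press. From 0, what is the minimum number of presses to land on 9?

15

4⁻¹ ≡ 13 (mod 17) because 4·13 = 52 = 3·17 + 1.
So x ≡ 13·9 = 117 ≡ 15 (mod 17).
Check: 4·15 = 60 = 3·17 + 9.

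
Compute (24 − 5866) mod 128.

46

Dividing 5866 by 128 gives quotient 45 and remainder 106.
(24 − 106) mod 128 = 46.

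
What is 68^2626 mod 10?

Last digits of 8^n: 8, 4, 2, 6 (period 4).
2626 leaves remainder 2 on division by 4, so 68^2626 ends in 4.

4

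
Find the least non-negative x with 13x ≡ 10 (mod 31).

The inverse of 13 mod 31 is 12 (since 13·12 = 156 ≡ 1).
Multiplying both sides by 12: x ≡ 12·10 = 120 ≡ 27 (mod 31).

27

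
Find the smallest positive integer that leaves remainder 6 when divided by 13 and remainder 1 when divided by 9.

x ≡ 1 (mod 9) gives x ∈ {1, 10, 19}.
The first of these with x mod 13 = 6 is 19.

19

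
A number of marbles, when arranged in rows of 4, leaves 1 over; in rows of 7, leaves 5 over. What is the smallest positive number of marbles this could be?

5

x ≡ 1 (mod 4) gives x ∈ {1, 5}.
The first of these with x mod 7 = 5 is 5.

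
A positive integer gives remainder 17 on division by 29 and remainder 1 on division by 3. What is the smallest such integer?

x ≡ 1 (mod 3) gives x ∈ {1, 4, 7, 10, 13, 16, 19, 22, …}.
The first of these with x mod 29 = 17 is 46.

46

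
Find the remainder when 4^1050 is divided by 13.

Square-and-reduce mod 13: 4^1≡4, 4^2≡3, 4^4≡9, 4^8≡3, 4^16≡9, 4^32≡3, 4^64≡9, 4^128≡3, 4^256≡9, 4^512≡3, 4^1024≡9.
Since 1050 = 2 + 8 + 16 + 1024 in binary, 4^1050 ≡ 3·3·9·9 ≡ 1 (mod 13).

1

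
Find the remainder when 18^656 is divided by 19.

Square-and-reduce mod 19: 18^1≡18, 18^2≡1, 18^4≡1, 18^8≡1, 18^16≡1, 18^32≡1, 18^64≡1, 18^128≡1, 18^256≡1, 18^512≡1.
656 = 16 + 128 + 512, so 18^656 ≡ 1·1·1 ≡ 1 (mod 19).

1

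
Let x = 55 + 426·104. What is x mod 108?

79

426·104 = 44304.
Dividing 44304 by 108 gives quotient 410 and remainder 24.
(55 + 24) mod 108 = 79.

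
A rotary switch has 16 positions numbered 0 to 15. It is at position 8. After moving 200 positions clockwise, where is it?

0

200 = 12·16 + 8, so 200 mod 16 = 8.
(8 + 8) mod 16 = 0.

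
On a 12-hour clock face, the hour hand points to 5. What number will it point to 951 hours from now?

8

Dividing 951 by 12 gives quotient 79 and remainder 3.
5 + 3 → 8 on a 12-hour dial.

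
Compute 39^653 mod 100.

19

By repeated squaring mod 100: 39^1≡39, 39^2≡21, 39^4≡41, 39^8≡81, 39^16≡61, 39^32≡21, 39^64≡41, 39^128≡81, 39^256≡61, 39^512≡21.
Since 653 = 1 + 4 + 8 + 128 + 512 in binary, 39^653 ≡ 39·41·81·81·21 ≡ 19 (mod 100).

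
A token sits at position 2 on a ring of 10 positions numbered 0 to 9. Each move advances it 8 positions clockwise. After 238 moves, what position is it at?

6

238·8 = 1904.
1904 = 190·10 + 4, so 1904 mod 10 = 4.
(2 + 4) mod 10 = 6.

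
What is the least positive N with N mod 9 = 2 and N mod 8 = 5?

29

Since 8·8 ≡ 1 (mod 9), take x = 5 + 8·((2−5)·8 mod 9) = 5 + 8·3 = 29.
Check: 29 mod 9 = 2, 29 mod 8 = 5.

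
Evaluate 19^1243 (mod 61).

Square-and-reduce mod 61: 19^1≡19, 19^2≡56, 19^4≡25, 19^8≡15, 19^16≡42, 19^32≡56, 19^64≡25, 19^128≡15, 19^256≡42, 19^512≡56, 19^1024≡25.
Since 1243 = 1 + 2 + 8 + 16 + 64 + 128 + 1024 in binary, 19^1243 ≡ 19·56·15·42·25·15·25 ≡ 49 (mod 61).

49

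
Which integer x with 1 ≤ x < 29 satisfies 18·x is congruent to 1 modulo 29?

21

18·21 = 378 = 13·29 + 1, so 18⁻¹ ≡ 21 (mod 29).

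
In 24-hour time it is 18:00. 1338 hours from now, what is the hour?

12

1338 − 55·24 = 18, so 1338 ≡ 18 (mod 24).
(18 + 18) mod 24 = 12.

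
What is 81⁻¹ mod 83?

41

83 = 1·81 + 2
81 = 40·2 + 1
2 = 2·1 + 0
Back-substituting gives 81·41 ≡ 1 (mod 83).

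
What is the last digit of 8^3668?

Powers of 8 mod 10 repeat with period 4: 8, 4, 2, 6.
3668 mod 4 = 0, so the last digit matches 8^4 = 6.

6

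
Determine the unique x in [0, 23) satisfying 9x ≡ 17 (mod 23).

7

The inverse of 9 mod 23 is 18 (since 9·18 = 162 ≡ 1).
So x ≡ 18·17 = 306 ≡ 7 (mod 23).
Check: 9·7 = 63 = 2·23 + 17.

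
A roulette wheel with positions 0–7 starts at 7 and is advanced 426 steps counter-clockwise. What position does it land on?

5

426 − 53·8 = 2, so 426 ≡ 2 (mod 8).
(7 − 2) mod 8 = 5.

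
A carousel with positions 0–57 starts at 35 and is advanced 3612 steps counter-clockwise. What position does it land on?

Dividing 3612 by 58 gives quotient 62 and remainder 16.
(35 − 16) mod 58 = 19.

19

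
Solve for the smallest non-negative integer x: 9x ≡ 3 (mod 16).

11

9⁻¹ ≡ 9 (mod 16) because 9·9 = 81 = 5·16 + 1.
So x ≡ 9·3 = 27 ≡ 11 (mod 16).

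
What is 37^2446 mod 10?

9

Last digits of 7^n: 7, 9, 3, 1 (period 4).
2446 mod 4 = 2, so the last digit matches 7^2 = 9.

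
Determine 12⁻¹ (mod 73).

67

12·67 = 804 = 11·73 + 1, so 12⁻¹ ≡ 67 (mod 73).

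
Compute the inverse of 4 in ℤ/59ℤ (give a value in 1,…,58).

4·15 = 60 = 1·59 + 1, so 4⁻¹ ≡ 15 (mod 59).

15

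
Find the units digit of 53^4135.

7

The units digit of 53^n cycles with period 4: 3, 9, 7, 1, …
4135 leaves remainder 3 on division by 4, so 53^4135 ends in 7.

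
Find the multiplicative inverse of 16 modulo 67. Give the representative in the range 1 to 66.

67 = 4·16 + 3
16 = 5·3 + 1
3 = 3·1 + 0
Back-substituting gives 16·21 ≡ 1 (mod 67).

21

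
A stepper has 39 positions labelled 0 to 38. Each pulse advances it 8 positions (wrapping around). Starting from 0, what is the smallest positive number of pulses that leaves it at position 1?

5

8·5 = 40 = 1·39 + 1, so 8⁻¹ ≡ 5 (mod 39).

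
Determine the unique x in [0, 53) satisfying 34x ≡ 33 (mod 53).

34⁻¹ ≡ 39 (mod 53) because 34·39 = 1326 = 25·53 + 1.
So x ≡ 39·33 = 1287 ≡ 15 (mod 53).
Check: 34·15 = 510 = 9·53 + 33.

15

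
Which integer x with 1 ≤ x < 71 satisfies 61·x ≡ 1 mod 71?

61·7 = 427 = 6·71 + 1, so 61⁻¹ ≡ 7 (mod 71).

7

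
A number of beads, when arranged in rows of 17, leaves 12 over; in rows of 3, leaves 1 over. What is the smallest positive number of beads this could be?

46

x ≡ 1 (mod 3) gives x ∈ {1, 4, 7, 10, 13, 16, 19, 22, …}.
The first of these with x mod 17 = 12 is 46.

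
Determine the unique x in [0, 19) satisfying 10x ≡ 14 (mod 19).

10⁻¹ ≡ 2 (mod 19) because 10·2 = 20 = 1·19 + 1.
Multiplying both sides by 2: x ≡ 2·14 = 28 ≡ 9 (mod 19).

9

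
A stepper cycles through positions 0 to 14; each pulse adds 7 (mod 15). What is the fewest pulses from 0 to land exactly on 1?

7·13 = 91 = 6·15 + 1, so 7⁻¹ ≡ 13 (mod 15).

13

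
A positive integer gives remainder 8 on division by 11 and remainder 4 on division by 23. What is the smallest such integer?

x ≡ 8 (mod 11) gives x ∈ {8, 19, 30, 41, 52, 63, 74, 85, …}.
The first of these with x mod 23 = 4 is 96.

96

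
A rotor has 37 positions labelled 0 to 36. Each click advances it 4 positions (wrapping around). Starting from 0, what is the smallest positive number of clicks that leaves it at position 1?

28

4·28 = 112 = 3·37 + 1, so 4⁻¹ ≡ 28 (mod 37).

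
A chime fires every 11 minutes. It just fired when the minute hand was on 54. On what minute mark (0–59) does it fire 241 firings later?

241·11 = 2651.
Dividing 2651 by 60 gives quotient 44 and remainder 11.
(54 + 11) mod 60 = 5.

5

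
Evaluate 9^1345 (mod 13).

By repeated squaring mod 13: 9^1≡9, 9^2≡3, 9^4≡9, 9^8≡3, 9^16≡9, 9^32≡3, 9^64≡9, 9^128≡3, 9^256≡9, 9^512≡3, 9^1024≡9.
1345 = 1 + 64 + 256 + 1024, so 9^1345 ≡ 9·9·9·9 ≡ 9 (mod 13).

9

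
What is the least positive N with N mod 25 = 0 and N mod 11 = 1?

100

x ≡ 1 (mod 11) gives x ∈ {1, 12, 23, 34, 45, 56, 67, 78, …}.
The first of these with x mod 25 = 0 is 100.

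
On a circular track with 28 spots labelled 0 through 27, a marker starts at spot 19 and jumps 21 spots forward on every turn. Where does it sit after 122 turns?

5

122·21 = 2562.
2562 mod 28 = 14 (since 91·28 = 2548).
(19 + 14) mod 28 = 5.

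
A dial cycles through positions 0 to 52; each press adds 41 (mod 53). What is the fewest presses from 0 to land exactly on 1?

41·22 = 902 = 17·53 + 1, so 41⁻¹ ≡ 22 (mod 53).

22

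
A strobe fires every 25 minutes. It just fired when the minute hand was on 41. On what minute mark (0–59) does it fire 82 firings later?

51

82·25 = 2050.
Dividing 2050 by 60 gives quotient 34 and remainder 10.
(41 + 10) mod 60 = 51.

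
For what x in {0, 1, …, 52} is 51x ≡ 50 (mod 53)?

28

The inverse of 51 mod 53 is 26 (since 51·26 = 1326 ≡ 1).
So x ≡ 26·50 = 1300 ≡ 28 (mod 53).
Check: 51·28 = 1428 = 26·53 + 50.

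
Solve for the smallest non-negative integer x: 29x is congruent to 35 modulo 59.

29⁻¹ ≡ 57 (mod 59) because 29·57 = 1653 = 28·59 + 1.
So x ≡ 57·35 = 1995 ≡ 48 (mod 59).

48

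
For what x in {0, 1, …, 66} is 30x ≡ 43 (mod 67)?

26

The inverse of 30 mod 67 is 38 (since 30·38 = 1140 ≡ 1).
So x ≡ 38·43 = 1634 ≡ 26 (mod 67).
Check: 30·26 = 780 = 11·67 + 43.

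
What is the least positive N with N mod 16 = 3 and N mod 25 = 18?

x ≡ 3 (mod 16) gives x ∈ {3, 19, 35, 51, 67, 83, 99, 115, …}.
The first of these with x mod 25 = 18 is 243.

243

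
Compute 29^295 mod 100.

By repeated squaring mod 100: 29^1≡29, 29^2≡41, 29^4≡81, 29^8≡61, 29^16≡21, 29^32≡41, 29^64≡81, 29^128≡61, 29^256≡21.
Since 295 = 1 + 2 + 4 + 32 + 256 in binary, 29^295 ≡ 29·41·81·41·21 ≡ 49 (mod 100).

49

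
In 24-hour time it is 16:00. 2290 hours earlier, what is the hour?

2290 − 95·24 = 10, so 2290 ≡ 10 (mod 24).
(16 − 10) mod 24 = 6.

6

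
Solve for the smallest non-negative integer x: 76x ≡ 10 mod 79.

The inverse of 76 mod 79 is 26 (since 76·26 = 1976 ≡ 1).
So x ≡ 26·10 = 260 ≡ 23 (mod 79).
Check: 76·23 = 1748 = 22·79 + 10.

23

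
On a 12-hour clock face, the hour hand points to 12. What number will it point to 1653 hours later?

1653 = 137·12 + 9, so 1653 mod 12 = 9.
12 + 9 → 9 on a 12-hour dial.

9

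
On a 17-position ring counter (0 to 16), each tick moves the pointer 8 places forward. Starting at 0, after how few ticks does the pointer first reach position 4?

The inverse of 8 mod 17 is 15 (since 8·15 = 120 ≡ 1).
So x ≡ 15·4 = 60 ≡ 9 (mod 17).

9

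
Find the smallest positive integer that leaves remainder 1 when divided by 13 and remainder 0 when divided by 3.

Since 3·9 ≡ 1 (mod 13), take x = 0 + 3·((1−0)·9 mod 13) = 0 + 3·9 = 27.
Check: 27 mod 13 = 1, 27 mod 3 = 0.

27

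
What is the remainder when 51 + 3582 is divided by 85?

63

3582 = 42·85 + 12, so 3582 mod 85 = 12.
(51 + 12) mod 85 = 63.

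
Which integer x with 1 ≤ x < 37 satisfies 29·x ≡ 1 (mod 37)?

37 = 1·29 + 8
29 = 3·8 + 5
8 = 1·5 + 3
5 = 1·3 + 2
3 = 1·2 + 1
2 = 2·1 + 0
Back-substituting gives 29·23 ≡ 1 (mod 37).

23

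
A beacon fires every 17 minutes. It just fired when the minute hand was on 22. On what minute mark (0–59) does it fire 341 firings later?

59

341·17 = 5797.
5797 mod 60 = 37 (since 96·60 = 5760).
(22 + 37) mod 60 = 59.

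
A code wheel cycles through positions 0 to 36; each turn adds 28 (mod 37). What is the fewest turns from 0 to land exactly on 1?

4

28·4 = 112 = 3·37 + 1, so 28⁻¹ ≡ 4 (mod 37).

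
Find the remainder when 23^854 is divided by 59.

By repeated squaring mod 59: 23^1≡23, 23^2≡57, 23^4≡4, 23^8≡16, 23^16≡20, 23^32≡46, 23^64≡51, 23^128≡5, 23^256≡25, 23^512≡35.
854 = 2 + 4 + 16 + 64 + 256 + 512, so 23^854 ≡ 57·4·20·51·25·35 ≡ 3 (mod 59).

3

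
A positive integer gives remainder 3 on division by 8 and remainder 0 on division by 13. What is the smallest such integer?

x ≡ 3 (mod 8) gives x ∈ {3, 11, 19, 27, 35, 43, 51, 59, …}.
The first of these with x mod 13 = 0 is 91.

91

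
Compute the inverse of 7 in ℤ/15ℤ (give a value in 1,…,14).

7·13 = 91 = 6·15 + 1, so 7⁻¹ ≡ 13 (mod 15).

13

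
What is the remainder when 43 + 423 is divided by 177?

112

423 − 2·177 = 69, so 423 ≡ 69 (mod 177).
(43 + 69) mod 177 = 112.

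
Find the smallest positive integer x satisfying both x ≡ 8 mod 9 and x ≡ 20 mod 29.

Since 29·5 ≡ 1 (mod 9), take x = 20 + 29·((8−20)·5 mod 9) = 20 + 29·3 = 107.
Check: 107 mod 9 = 8, 107 mod 29 = 20.

107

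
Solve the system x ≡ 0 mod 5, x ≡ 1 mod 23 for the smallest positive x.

70

x ≡ 0 (mod 5) gives x ∈ {0, 5, 10, 15, 20, 25, 30, 35, …}.
The first of these with x mod 23 = 1 is 70.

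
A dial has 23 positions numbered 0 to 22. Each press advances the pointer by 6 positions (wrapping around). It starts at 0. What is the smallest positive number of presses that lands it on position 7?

The inverse of 6 mod 23 is 4 (since 6·4 = 24 ≡ 1).
So x ≡ 4·7 = 28 ≡ 5 (mod 23).

5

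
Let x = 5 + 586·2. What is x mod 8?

1

586·2 = 1172.
Dividing 1172 by 8 gives quotient 146 and remainder 4.
(5 + 4) mod 8 = 1.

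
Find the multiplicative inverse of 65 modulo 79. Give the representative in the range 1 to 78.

62

65·62 = 4030 = 51·79 + 1, so 65⁻¹ ≡ 62 (mod 79).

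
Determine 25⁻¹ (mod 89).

89 = 3·25 + 14
25 = 1·14 + 11
14 = 1·11 + 3
11 = 3·3 + 2
3 = 1·2 + 1
2 = 2·1 + 0
Back-substituting gives 25·57 ≡ 1 (mod 89).

57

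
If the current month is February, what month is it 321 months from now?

321 = 26·12 + 9, so 321 mod 12 = 9.
February + 9 months → November.

November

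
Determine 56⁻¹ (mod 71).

71 = 1·56 + 15
56 = 3·15 + 11
15 = 1·11 + 4
11 = 2·4 + 3
4 = 1·3 + 1
3 = 3·1 + 0
Back-substituting gives 56·52 ≡ 1 (mod 71).

52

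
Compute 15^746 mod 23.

Square-and-reduce mod 23: 15^1≡15, 15^2≡18, 15^4≡2, 15^8≡4, 15^16≡16, 15^32≡3, 15^64≡9, 15^128≡12, 15^256≡6, 15^512≡13.
746 = 2 + 8 + 32 + 64 + 128 + 512, so 15^746 ≡ 18·4·3·9·12·13 ≡ 9 (mod 23).

9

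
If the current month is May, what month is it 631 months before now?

Dividing 631 by 12 gives quotient 52 and remainder 7.
May − 7 months → October.

October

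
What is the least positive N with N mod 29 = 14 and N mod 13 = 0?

Since 13·9 ≡ 1 (mod 29), take x = 0 + 13·((14−0)·9 mod 29) = 0 + 13·10 = 130.
Check: 130 mod 29 = 14, 130 mod 13 = 0.

130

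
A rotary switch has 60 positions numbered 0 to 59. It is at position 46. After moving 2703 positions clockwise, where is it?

49

Dividing 2703 by 60 gives quotient 45 and remainder 3.
(46 + 3) mod 60 = 49.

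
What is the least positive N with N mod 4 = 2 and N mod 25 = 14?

Since 25·1 ≡ 1 (mod 4), take x = 14 + 25·((2−14)·1 mod 4) = 14 + 25·0 = 14.
Check: 14 mod 4 = 2, 14 mod 25 = 14.

14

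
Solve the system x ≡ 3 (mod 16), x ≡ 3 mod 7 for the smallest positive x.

3

x ≡ 3 (mod 7) gives x ∈ {3}.
The first of these with x mod 16 = 3 is 3.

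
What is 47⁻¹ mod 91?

47·31 = 1457 = 16·91 + 1, so 47⁻¹ ≡ 31 (mod 91).

31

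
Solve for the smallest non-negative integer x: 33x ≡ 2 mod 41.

The inverse of 33 mod 41 is 5 (since 33·5 = 165 ≡ 1).
So x ≡ 5·2 = 10 ≡ 10 (mod 41).

10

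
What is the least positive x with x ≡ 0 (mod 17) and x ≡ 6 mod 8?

x ≡ 6 (mod 8) gives x ∈ {6, 14, 22, 30, 38, 46, 54, 62, …}.
The first of these with x mod 17 = 0 is 102.

102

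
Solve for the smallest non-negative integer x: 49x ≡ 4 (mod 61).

20

The inverse of 49 mod 61 is 5 (since 49·5 = 245 ≡ 1).
Multiplying both sides by 5: x ≡ 5·4 = 20 ≡ 20 (mod 61).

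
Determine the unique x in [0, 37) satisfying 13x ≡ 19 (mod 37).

13⁻¹ ≡ 20 (mod 37) because 13·20 = 260 = 7·37 + 1.
So x ≡ 20·19 = 380 ≡ 10 (mod 37).
Check: 13·10 = 130 = 3·37 + 19.

10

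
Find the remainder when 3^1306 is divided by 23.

Successive squares of 3 mod 23: 3^1≡3, 3^2≡9, 3^4≡12, 3^8≡6, 3^16≡13, 3^32≡8, 3^64≡18, 3^128≡2, 3^256≡4, 3^512≡16, 3^1024≡3.
1306 = 2 + 8 + 16 + 256 + 1024, so 3^1306 ≡ 9·6·13·4·3 ≡ 6 (mod 23).

6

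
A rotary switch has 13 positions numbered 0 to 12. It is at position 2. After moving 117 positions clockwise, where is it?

117 − 9·13 = 0, so 117 ≡ 0 (mod 13).
(2 + 0) mod 13 = 2.

2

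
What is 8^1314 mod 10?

Last digits of 8^n: 8, 4, 2, 6 (period 4).
1314 leaves remainder 2 on division by 4, so 8^1314 ends in 4.

4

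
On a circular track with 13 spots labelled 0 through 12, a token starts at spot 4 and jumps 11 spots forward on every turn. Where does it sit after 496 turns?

0

496·11 = 5456.
5456 − 419·13 = 9, so 5456 ≡ 9 (mod 13).
(4 + 9) mod 13 = 0.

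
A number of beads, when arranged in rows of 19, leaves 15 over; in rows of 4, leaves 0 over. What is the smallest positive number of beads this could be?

x ≡ 0 (mod 4) gives x ∈ {0, 4, 8, 12, 16, 20, 24, 28, …}.
The first of these with x mod 19 = 15 is 72.

72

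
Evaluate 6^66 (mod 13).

12

By repeated squaring mod 13: 6^1≡6, 6^2≡10, 6^4≡9, 6^8≡3, 6^16≡9, 6^32≡3, 6^64≡9.
Since 66 = 2 + 64 in binary, 6^66 ≡ 10·9 ≡ 12 (mod 13).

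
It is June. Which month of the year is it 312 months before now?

312 − 26·12 = 0, so 312 ≡ 0 (mod 12).
June − 0 months → June.

June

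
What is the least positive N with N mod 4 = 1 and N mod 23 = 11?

x ≡ 1 (mod 4) gives x ∈ {1, 5, 9, 13, 17, 21, 25, 29, …}.
The first of these with x mod 23 = 11 is 57.

57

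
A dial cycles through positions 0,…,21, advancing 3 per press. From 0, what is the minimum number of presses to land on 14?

The inverse of 3 mod 22 is 15 (since 3·15 = 45 ≡ 1).
Multiplying both sides by 15: x ≡ 15·14 = 210 ≡ 12 (mod 22).
Check: 3·12 = 36 = 1·22 + 14.

12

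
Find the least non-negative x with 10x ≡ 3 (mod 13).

The inverse of 10 mod 13 is 4 (since 10·4 = 40 ≡ 1).
Multiplying both sides by 4: x ≡ 4·3 = 12 ≡ 12 (mod 13).

12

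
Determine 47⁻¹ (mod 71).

71 = 1·47 + 24
47 = 1·24 + 23
24 = 1·23 + 1
23 = 23·1 + 0
Back-substituting gives 47·68 ≡ 1 (mod 71).

68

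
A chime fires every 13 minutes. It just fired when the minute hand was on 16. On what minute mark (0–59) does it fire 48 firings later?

40

48·13 = 624.
624 = 10·60 + 24, so 624 mod 60 = 24.
(16 + 24) mod 60 = 40.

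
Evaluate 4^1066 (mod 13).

By repeated squaring mod 13: 4^1≡4, 4^2≡3, 4^4≡9, 4^8≡3, 4^16≡9, 4^32≡3, 4^64≡9, 4^128≡3, 4^256≡9, 4^512≡3, 4^1024≡9.
Since 1066 = 2 + 8 + 32 + 1024 in binary, 4^1066 ≡ 3·3·3·9 ≡ 9 (mod 13).

9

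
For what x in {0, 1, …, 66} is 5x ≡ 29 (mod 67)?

46

The inverse of 5 mod 67 is 27 (since 5·27 = 135 ≡ 1).
Multiplying both sides by 27: x ≡ 27·29 = 783 ≡ 46 (mod 67).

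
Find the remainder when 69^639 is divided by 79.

58

Successive squares of 69 mod 79: 69^1≡69, 69^2≡21, 69^4≡46, 69^8≡62, 69^16≡52, 69^32≡18, 69^64≡8, 69^128≡64, 69^256≡67, 69^512≡65.
Since 639 = 1 + 2 + 4 + 8 + 16 + 32 + 64 + 512 in binary, 69^639 ≡ 69·21·46·62·52·18·8·65 ≡ 58 (mod 79).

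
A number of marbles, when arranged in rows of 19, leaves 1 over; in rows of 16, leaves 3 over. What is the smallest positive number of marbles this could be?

115

x ≡ 3 (mod 16) gives x ∈ {3, 19, 35, 51, 67, 83, 99, 115}.
The first of these with x mod 19 = 1 is 115.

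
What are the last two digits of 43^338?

49

Square-and-reduce mod 100: 43^1≡43, 43^2≡49, 43^4≡1, 43^8≡1, 43^16≡1, 43^32≡1, 43^64≡1, 43^128≡1, 43^256≡1.
Since 338 = 2 + 16 + 64 + 256 in binary, 43^338 ≡ 49·1·1·1 ≡ 49 (mod 100).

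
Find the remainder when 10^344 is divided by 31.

28

Square-and-reduce mod 31: 10^1≡10, 10^2≡7, 10^4≡18, 10^8≡14, 10^16≡10, 10^32≡7, 10^64≡18, 10^128≡14, 10^256≡10.
344 = 8 + 16 + 64 + 256, so 10^344 ≡ 14·10·18·10 ≡ 28 (mod 31).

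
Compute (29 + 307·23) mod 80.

307·23 = 7061.
Dividing 7061 by 80 gives quotient 88 and remainder 21.
(29 + 21) mod 80 = 50.

50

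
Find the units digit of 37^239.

Powers of 7 mod 10 repeat with period 4: 7, 9, 3, 1.
239 leaves remainder 3 on division by 4, so 37^239 ends in 3.

3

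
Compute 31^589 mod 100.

71

Square-and-reduce mod 100: 31^1≡31, 31^2≡61, 31^4≡21, 31^8≡41, 31^16≡81, 31^32≡61, 31^64≡21, 31^128≡41, 31^256≡81, 31^512≡61.
Since 589 = 1 + 4 + 8 + 64 + 512 in binary, 31^589 ≡ 31·21·41·21·61 ≡ 71 (mod 100).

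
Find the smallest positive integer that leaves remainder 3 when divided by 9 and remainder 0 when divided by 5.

x ≡ 0 (mod 5) gives x ∈ {0, 5, 10, 15, 20, 25, 30}.
The first of these with x mod 9 = 3 is 30.

30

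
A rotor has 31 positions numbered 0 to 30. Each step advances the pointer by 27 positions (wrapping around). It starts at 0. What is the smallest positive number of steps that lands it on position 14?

27⁻¹ ≡ 23 (mod 31) because 27·23 = 621 = 20·31 + 1.
So x ≡ 23·14 = 322 ≡ 12 (mod 31).

12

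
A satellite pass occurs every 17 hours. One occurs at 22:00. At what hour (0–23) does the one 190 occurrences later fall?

190·17 = 3230.
3230 = 134·24 + 14, so 3230 mod 24 = 14.
(22 + 14) mod 24 = 12.

12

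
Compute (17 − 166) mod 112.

75

166 = 1·112 + 54, so 166 mod 112 = 54.
(17 − 54) mod 112 = 75.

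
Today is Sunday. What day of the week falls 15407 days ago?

Sunday

15407 − 2201·7 = 0, so 15407 ≡ 0 (mod 7).
Sunday − 0 days → Sunday.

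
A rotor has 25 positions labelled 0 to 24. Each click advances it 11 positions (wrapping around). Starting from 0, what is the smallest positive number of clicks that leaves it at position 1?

16

25 = 2·11 + 3
11 = 3·3 + 2
3 = 1·2 + 1
2 = 2·1 + 0
Back-substituting gives 11·16 ≡ 1 (mod 25).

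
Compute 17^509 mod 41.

Square-and-reduce mod 41: 17^1≡17, 17^2≡2, 17^4≡4, 17^8≡16, 17^16≡10, 17^32≡18, 17^64≡37, 17^128≡16, 17^256≡10.
509 = 1 + 4 + 8 + 16 + 32 + 64 + 128 + 256, so 17^509 ≡ 17·4·16·10·18·37·16·10 ≡ 15 (mod 41).

15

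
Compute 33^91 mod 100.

17

Successive squares of 33 mod 100: 33^1≡33, 33^2≡89, 33^4≡21, 33^8≡41, 33^16≡81, 33^32≡61, 33^64≡21.
Since 91 = 1 + 2 + 8 + 16 + 64 in binary, 33^91 ≡ 33·89·41·81·21 ≡ 17 (mod 100).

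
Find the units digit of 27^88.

The units digit of 27^n cycles with period 4: 7, 9, 3, 1, …
88 mod 4 = 0, so the last digit matches 7^4 = 1.

1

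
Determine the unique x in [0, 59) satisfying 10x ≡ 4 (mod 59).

24

10⁻¹ ≡ 6 (mod 59) because 10·6 = 60 = 1·59 + 1.
So x ≡ 6·4 = 24 ≡ 24 (mod 59).
Check: 10·24 = 240 = 4·59 + 4.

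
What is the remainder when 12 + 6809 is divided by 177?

Dividing 6809 by 177 gives quotient 38 and remainder 83.
(12 + 83) mod 177 = 95.

95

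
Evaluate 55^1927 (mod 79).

By repeated squaring mod 79: 55^1≡55, 55^2≡23, 55^4≡55, 55^8≡23, 55^16≡55, 55^32≡23, 55^64≡55, 55^128≡23, 55^256≡55, 55^512≡23, 55^1024≡55.
Since 1927 = 1 + 2 + 4 + 128 + 256 + 512 + 1024 in binary, 55^1927 ≡ 55·23·55·23·55·23·55 ≡ 55 (mod 79).

55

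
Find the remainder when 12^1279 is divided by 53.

3

Square-and-reduce mod 53: 12^1≡12, 12^2≡38, 12^4≡13, 12^8≡10, 12^16≡47, 12^32≡36, 12^64≡24, 12^128≡46, 12^256≡49, 12^512≡16, 12^1024≡44.
Since 1279 = 1 + 2 + 4 + 8 + 16 + 32 + 64 + 128 + 1024 in binary, 12^1279 ≡ 12·38·13·10·47·36·24·46·44 ≡ 3 (mod 53).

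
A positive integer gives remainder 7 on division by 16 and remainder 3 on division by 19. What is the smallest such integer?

231

x ≡ 7 (mod 16) gives x ∈ {7, 23, 39, 55, 71, 87, 103, 119, …}.
The first of these with x mod 19 = 3 is 231.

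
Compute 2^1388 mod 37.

33

Successive squares of 2 mod 37: 2^1≡2, 2^2≡4, 2^4≡16, 2^8≡34, 2^16≡9, 2^32≡7, 2^64≡12, 2^128≡33, 2^256≡16, 2^512≡34, 2^1024≡9.
1388 = 4 + 8 + 32 + 64 + 256 + 1024, so 2^1388 ≡ 16·34·7·12·16·9 ≡ 33 (mod 37).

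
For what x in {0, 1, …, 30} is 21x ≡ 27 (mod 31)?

19

21⁻¹ ≡ 3 (mod 31) because 21·3 = 63 = 2·31 + 1.
So x ≡ 3·27 = 81 ≡ 19 (mod 31).
Check: 21·19 = 399 = 12·31 + 27.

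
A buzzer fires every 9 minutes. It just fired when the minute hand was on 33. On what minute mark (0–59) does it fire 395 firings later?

48

395·9 = 3555.
3555 = 59·60 + 15, so 3555 mod 60 = 15.
(33 + 15) mod 60 = 48.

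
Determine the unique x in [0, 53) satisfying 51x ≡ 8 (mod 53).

49

51⁻¹ ≡ 26 (mod 53) because 51·26 = 1326 = 25·53 + 1.
Multiplying both sides by 26: x ≡ 26·8 = 208 ≡ 49 (mod 53).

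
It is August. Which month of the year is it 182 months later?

October

Dividing 182 by 12 gives quotient 15 and remainder 2.
August + 2 months → October.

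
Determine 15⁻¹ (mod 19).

19 = 1·15 + 4
15 = 3·4 + 3
4 = 1·3 + 1
3 = 3·1 + 0
Back-substituting gives 15·14 ≡ 1 (mod 19).

14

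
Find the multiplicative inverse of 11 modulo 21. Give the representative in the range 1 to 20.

21 = 1·11 + 10
11 = 1·10 + 1
10 = 10·1 + 0
Back-substituting gives 11·2 ≡ 1 (mod 21).

2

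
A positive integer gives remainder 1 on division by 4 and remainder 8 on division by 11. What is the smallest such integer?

x ≡ 1 (mod 4) gives x ∈ {1, 5, 9, 13, 17, 21, 25, 29, …}.
The first of these with x mod 11 = 8 is 41.

41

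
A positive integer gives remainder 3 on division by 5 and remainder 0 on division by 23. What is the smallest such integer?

Since 23·2 ≡ 1 (mod 5), take x = 0 + 23·((3−0)·2 mod 5) = 0 + 23·1 = 23.
Check: 23 mod 5 = 3, 23 mod 23 = 0.

23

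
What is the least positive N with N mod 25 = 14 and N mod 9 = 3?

x ≡ 3 (mod 9) gives x ∈ {3, 12, 21, 30, 39}.
The first of these with x mod 25 = 14 is 39.

39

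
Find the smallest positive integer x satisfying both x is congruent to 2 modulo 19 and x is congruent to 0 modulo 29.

116

x ≡ 2 (mod 19) gives x ∈ {2, 21, 40, 59, 78, 97, 116}.
The first of these with x mod 29 = 0 is 116.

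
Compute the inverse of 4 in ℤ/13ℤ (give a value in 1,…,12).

4·10 = 40 = 3·13 + 1, so 4⁻¹ ≡ 10 (mod 13).

10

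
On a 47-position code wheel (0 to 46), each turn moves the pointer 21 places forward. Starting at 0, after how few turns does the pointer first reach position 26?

46

The inverse of 21 mod 47 is 9 (since 21·9 = 189 ≡ 1).
Multiplying both sides by 9: x ≡ 9·26 = 234 ≡ 46 (mod 47).
Check: 21·46 = 966 = 20·47 + 26.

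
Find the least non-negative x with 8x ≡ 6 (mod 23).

8⁻¹ ≡ 3 (mod 23) because 8·3 = 24 = 1·23 + 1.
Multiplying both sides by 3: x ≡ 3·6 = 18 ≡ 18 (mod 23).

18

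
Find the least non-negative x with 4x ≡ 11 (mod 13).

The inverse of 4 mod 13 is 10 (since 4·10 = 40 ≡ 1).
Multiplying both sides by 10: x ≡ 10·11 = 110 ≡ 6 (mod 13).

6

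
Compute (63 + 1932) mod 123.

27

1932 − 15·123 = 87, so 1932 ≡ 87 (mod 123).
(63 + 87) mod 123 = 27.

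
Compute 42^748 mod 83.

Square-and-reduce mod 83: 42^1≡42, 42^2≡21, 42^4≡26, 42^8≡12, 42^16≡61, 42^32≡69, 42^64≡30, 42^128≡70, 42^256≡3, 42^512≡9.
Since 748 = 4 + 8 + 32 + 64 + 128 + 512 in binary, 42^748 ≡ 26·12·69·30·70·9 ≡ 3 (mod 83).

3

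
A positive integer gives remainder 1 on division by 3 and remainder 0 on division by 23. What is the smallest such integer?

x ≡ 1 (mod 3) gives x ∈ {1, 4, 7, 10, 13, 16, 19, 22, …}.
The first of these with x mod 23 = 0 is 46.

46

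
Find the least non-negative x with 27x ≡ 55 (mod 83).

42

The inverse of 27 mod 83 is 40 (since 27·40 = 1080 ≡ 1).
So x ≡ 40·55 = 2200 ≡ 42 (mod 83).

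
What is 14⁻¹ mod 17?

11

17 = 1·14 + 3
14 = 4·3 + 2
3 = 1·2 + 1
2 = 2·1 + 0
Back-substituting gives 14·11 ≡ 1 (mod 17).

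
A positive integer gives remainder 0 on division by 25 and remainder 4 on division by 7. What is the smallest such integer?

Since 7·18 ≡ 1 (mod 25), take x = 4 + 7·((0−4)·18 mod 25) = 4 + 7·3 = 25.
Check: 25 mod 25 = 0, 25 mod 7 = 4.

25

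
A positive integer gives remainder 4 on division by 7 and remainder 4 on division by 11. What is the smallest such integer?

x ≡ 4 (mod 7) gives x ∈ {4}.
The first of these with x mod 11 = 4 is 4.

4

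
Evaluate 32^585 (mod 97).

85

Square-and-reduce mod 97: 32^1≡32, 32^2≡54, 32^4≡6, 32^8≡36, 32^16≡35, 32^32≡61, 32^64≡35, 32^128≡61, 32^256≡35, 32^512≡61.
Since 585 = 1 + 8 + 64 + 512 in binary, 32^585 ≡ 32·36·35·61 ≡ 85 (mod 97).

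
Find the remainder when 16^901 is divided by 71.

By repeated squaring mod 71: 16^1≡16, 16^2≡43, 16^4≡3, 16^8≡9, 16^16≡10, 16^32≡29, 16^64≡60, 16^128≡50, 16^256≡15, 16^512≡12.
901 = 1 + 4 + 128 + 256 + 512, so 16^901 ≡ 16·3·50·15·12 ≡ 36 (mod 71).

36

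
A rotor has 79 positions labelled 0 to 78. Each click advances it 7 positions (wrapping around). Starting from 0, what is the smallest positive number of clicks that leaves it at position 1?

79 = 11·7 + 2
7 = 3·2 + 1
2 = 2·1 + 0
Back-substituting gives 7·34 ≡ 1 (mod 79).

34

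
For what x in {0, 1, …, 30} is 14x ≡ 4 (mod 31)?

14⁻¹ ≡ 20 (mod 31) because 14·20 = 280 = 9·31 + 1.
So x ≡ 20·4 = 80 ≡ 18 (mod 31).

18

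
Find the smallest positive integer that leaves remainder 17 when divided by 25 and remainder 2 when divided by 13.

67

Since 13·2 ≡ 1 (mod 25), take x = 2 + 13·((17−2)·2 mod 25) = 2 + 13·5 = 67.
Check: 67 mod 25 = 17, 67 mod 13 = 2.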